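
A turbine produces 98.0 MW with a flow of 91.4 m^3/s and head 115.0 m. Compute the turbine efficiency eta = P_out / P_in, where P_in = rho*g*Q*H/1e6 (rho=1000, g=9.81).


P_in = 1000 * 9.81 * 91.4 * 115.0 / 1e6 = 103.1129 MW
eta = 98.0 / 103.1129 = 0.9504


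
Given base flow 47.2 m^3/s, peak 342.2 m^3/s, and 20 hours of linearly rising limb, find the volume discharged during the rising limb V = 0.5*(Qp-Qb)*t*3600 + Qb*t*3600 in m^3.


V = 0.5*(342.2 - 47.2)*20*3600 + 47.2*20*3600 = 1.4018e+07 m^3


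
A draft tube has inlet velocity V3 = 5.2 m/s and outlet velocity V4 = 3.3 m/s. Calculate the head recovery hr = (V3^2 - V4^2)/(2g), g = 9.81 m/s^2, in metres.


hr = (5.2^2 - 3.3^2) / (2*9.81) = 0.8231 m


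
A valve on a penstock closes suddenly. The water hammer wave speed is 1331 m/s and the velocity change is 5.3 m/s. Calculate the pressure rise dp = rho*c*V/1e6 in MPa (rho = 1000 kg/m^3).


dp = 1000 * 1331 * 5.3 / 1e6 = 7.0543 MPa


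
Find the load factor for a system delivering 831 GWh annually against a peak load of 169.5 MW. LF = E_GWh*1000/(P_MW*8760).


LF = 831 * 1000 / (169.5 * 8760) = 0.5597


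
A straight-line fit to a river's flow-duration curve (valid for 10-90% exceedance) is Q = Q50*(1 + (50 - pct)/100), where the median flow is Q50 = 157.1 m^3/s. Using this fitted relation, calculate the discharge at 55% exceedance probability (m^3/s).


Q = 157.1 * (1 + (50 - 55)/100) = 149.2450 m^3/s


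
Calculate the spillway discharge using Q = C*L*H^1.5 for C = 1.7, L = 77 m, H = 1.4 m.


Q = 1.7 * 77 * 1.4^1.5 = 216.8362 m^3/s


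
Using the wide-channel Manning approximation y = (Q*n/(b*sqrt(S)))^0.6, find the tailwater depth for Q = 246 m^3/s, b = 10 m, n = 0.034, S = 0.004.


y = (246 * 0.034 / (10 * 0.004^0.5))^0.6 = 4.7079 m


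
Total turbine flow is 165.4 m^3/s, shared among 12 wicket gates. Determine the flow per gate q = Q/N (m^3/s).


q = 165.4 / 12 = 13.7833 m^3/s


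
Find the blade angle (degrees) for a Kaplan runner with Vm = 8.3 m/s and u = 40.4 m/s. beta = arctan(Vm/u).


beta = arctan(8.3 / 40.4) = 11.6096 degrees


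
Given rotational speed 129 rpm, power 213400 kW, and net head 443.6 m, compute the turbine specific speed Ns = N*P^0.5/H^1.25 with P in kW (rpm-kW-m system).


Ns = 129 * 213400^0.5 / 443.6^1.25 = 29.2717


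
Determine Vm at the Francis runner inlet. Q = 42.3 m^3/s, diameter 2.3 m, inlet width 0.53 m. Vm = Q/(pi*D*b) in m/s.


Vm = 42.3 / (pi * 2.3 * 0.53) = 11.0455 m/s


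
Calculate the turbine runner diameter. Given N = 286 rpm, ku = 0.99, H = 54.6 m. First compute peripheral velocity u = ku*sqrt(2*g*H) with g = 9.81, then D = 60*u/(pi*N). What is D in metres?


u = 0.99 * sqrt(2*9.81*54.6) = 32.4027 m/s
D = 60 * 32.4027 / (pi * 286) = 2.1638 m


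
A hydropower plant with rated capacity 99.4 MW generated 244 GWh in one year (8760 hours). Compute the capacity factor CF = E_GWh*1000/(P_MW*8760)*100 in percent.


CF = 244 * 1000 / (99.4 * 8760) * 100 = 28.0220 %


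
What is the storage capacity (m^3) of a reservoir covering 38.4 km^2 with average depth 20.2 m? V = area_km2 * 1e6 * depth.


V = 38.4 * 1e6 * 20.2 = 7.7568e+08 m^3


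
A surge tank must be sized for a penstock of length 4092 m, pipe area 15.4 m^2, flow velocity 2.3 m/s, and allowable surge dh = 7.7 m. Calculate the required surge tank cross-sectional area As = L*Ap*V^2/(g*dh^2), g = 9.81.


As = 4092 * 15.4 * 2.3^2 / (9.81 * 7.7^2) = 573.1411 m^2


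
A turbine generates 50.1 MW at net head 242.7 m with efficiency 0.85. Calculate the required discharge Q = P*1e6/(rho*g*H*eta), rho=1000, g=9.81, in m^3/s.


Q = 50.1 * 1e6 / (1000 * 9.81 * 242.7 * 0.85) = 24.7560 m^3/s


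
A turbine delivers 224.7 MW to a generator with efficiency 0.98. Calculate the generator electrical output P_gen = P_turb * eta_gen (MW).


P_gen = 224.7 * 0.98 = 220.2060 MW


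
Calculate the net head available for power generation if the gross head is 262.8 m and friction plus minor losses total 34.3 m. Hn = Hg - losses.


Hn = 262.8 - 34.3 = 228.5000 m


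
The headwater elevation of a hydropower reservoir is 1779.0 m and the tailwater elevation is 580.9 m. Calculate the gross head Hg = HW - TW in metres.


Hg = 1779.0 - 580.9 = 1198.1000 m


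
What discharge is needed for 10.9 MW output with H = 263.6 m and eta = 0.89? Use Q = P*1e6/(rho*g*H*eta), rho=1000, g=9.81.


Q = 10.9 * 1e6 / (1000 * 9.81 * 263.6 * 0.89) = 4.7361 m^3/s


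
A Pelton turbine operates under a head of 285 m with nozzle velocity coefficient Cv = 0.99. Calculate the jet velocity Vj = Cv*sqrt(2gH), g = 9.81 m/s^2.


Vj = 0.99 * sqrt(2*9.81*285) = 74.0299 m/s


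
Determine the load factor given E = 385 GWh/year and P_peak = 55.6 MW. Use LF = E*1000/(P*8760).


LF = 385 * 1000 / (55.6 * 8760) = 0.7905


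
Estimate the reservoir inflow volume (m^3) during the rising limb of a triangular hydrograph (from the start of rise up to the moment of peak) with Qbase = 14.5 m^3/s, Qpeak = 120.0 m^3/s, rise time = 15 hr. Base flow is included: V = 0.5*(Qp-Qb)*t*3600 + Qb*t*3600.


V = 0.5*(120.0 - 14.5)*15*3600 + 14.5*15*3600 = 3.6315e+06 m^3


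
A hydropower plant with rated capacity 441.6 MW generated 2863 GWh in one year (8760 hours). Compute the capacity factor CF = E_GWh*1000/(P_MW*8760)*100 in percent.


CF = 2863 * 1000 / (441.6 * 8760) * 100 = 74.0096 %


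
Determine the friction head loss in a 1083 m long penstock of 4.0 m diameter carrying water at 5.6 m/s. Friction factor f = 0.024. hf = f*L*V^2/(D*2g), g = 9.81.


hf = 0.024 * 1083 * 5.6^2 / (4.0 * 2 * 9.81) = 10.3862 m


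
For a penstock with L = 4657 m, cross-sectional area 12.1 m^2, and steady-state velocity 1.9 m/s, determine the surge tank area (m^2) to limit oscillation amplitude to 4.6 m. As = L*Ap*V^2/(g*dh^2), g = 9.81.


As = 4657 * 12.1 * 1.9^2 / (9.81 * 4.6^2) = 979.9731 m^2


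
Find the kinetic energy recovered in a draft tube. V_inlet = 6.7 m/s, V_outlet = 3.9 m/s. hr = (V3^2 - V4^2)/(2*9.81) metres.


hr = (6.7^2 - 3.9^2) / (2*9.81) = 1.5127 m


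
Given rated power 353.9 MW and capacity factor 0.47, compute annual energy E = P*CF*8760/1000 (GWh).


E = 353.9 * 0.47 * 8760 / 1000 = 1457.0771 GWh


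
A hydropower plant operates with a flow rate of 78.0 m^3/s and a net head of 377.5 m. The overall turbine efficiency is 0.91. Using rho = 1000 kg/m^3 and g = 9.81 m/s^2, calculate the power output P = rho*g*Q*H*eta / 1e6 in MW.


P = 1000 * 9.81 * 78.0 * 377.5 * 0.91 / 1e6 = 262.8585 MW


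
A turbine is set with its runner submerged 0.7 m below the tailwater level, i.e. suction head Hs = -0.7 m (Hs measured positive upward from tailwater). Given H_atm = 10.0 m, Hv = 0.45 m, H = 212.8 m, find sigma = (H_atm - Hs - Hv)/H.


sigma = (10.0 - (-0.7) - 0.45) / 212.8 = 0.0482


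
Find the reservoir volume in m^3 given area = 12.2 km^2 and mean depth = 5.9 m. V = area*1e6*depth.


V = 12.2 * 1e6 * 5.9 = 7.1980e+07 m^3


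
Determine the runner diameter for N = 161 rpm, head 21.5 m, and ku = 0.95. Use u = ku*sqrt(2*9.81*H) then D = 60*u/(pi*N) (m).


u = 0.95 * sqrt(2*9.81*21.5) = 19.5116 m/s
D = 60 * 19.5116 / (pi * 161) = 2.3146 m


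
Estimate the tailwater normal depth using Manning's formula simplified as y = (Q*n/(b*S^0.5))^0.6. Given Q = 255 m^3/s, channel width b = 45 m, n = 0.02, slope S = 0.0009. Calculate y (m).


y = (255 * 0.02 / (45 * 0.0009^0.5))^0.6 = 2.2199 m


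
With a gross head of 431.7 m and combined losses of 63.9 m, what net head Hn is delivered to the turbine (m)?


Hn = 431.7 - 63.9 = 367.8000 m


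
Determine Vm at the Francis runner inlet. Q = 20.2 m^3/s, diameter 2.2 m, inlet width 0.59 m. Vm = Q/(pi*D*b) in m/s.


Vm = 20.2 / (pi * 2.2 * 0.59) = 4.9537 m/s


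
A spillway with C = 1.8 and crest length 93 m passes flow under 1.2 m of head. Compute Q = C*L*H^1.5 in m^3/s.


Q = 1.8 * 93 * 1.2^1.5 = 220.0530 m^3/s


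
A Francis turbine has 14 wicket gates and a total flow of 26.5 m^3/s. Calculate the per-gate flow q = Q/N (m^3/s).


q = 26.5 / 14 = 1.8929 m^3/s


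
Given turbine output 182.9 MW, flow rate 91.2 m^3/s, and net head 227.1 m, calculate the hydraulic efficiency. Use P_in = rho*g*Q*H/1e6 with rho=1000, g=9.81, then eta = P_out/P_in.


P_in = 1000 * 9.81 * 91.2 * 227.1 / 1e6 = 203.1800 MW
eta = 182.9 / 203.1800 = 0.9002


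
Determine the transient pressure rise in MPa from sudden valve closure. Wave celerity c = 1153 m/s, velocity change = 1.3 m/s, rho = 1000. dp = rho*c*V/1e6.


dp = 1000 * 1153 * 1.3 / 1e6 = 1.4989 MPa


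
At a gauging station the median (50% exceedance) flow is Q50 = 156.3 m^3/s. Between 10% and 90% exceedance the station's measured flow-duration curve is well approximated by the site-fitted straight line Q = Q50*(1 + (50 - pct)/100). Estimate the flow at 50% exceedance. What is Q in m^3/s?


Q = 156.3 * (1 + (50 - 50)/100) = 156.3000 m^3/s


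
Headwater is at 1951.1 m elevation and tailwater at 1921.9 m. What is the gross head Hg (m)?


Hg = 1951.1 - 1921.9 = 29.2000 m


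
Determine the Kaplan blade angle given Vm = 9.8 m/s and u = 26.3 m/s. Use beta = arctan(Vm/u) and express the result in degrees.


beta = arctan(9.8 / 26.3) = 20.4366 degrees


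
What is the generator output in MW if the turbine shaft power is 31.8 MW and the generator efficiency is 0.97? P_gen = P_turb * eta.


P_gen = 31.8 * 0.97 = 30.8460 MW


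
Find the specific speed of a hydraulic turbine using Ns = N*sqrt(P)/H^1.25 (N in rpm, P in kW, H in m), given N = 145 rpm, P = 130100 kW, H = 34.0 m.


Ns = 145 * 130100^0.5 / 34.0^1.25 = 637.0272


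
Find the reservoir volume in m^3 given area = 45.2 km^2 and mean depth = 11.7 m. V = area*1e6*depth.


V = 45.2 * 1e6 * 11.7 = 5.2884e+08 m^3


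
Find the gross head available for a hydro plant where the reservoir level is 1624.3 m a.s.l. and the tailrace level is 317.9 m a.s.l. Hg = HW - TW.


Hg = 1624.3 - 317.9 = 1306.4000 m


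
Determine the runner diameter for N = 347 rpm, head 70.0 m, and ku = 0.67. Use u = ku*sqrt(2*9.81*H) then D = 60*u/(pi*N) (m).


u = 0.67 * sqrt(2*9.81*70.0) = 24.8298 m/s
D = 60 * 24.8298 / (pi * 347) = 1.3666 m


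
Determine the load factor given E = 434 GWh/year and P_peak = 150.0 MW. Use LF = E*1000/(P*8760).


LF = 434 * 1000 / (150.0 * 8760) = 0.3303


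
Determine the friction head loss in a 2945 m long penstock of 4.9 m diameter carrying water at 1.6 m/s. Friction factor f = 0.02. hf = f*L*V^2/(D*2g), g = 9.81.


hf = 0.02 * 2945 * 1.6^2 / (4.9 * 2 * 9.81) = 1.5684 m


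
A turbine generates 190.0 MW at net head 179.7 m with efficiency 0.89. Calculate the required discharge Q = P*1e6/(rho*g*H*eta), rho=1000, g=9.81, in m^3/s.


Q = 190.0 * 1e6 / (1000 * 9.81 * 179.7 * 0.89) = 121.1007 m^3/s


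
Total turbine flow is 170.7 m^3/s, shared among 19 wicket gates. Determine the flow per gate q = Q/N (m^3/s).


q = 170.7 / 19 = 8.9842 m^3/s


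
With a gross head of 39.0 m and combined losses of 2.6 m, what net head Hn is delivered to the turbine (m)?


Hn = 39.0 - 2.6 = 36.4000 m


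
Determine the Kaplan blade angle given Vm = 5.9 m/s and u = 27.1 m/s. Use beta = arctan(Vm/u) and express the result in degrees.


beta = arctan(5.9 / 27.1) = 12.2823 degrees


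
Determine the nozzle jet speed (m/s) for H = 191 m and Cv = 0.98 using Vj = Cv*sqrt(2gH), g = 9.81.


Vj = 0.98 * sqrt(2*9.81*191) = 59.9919 m/s


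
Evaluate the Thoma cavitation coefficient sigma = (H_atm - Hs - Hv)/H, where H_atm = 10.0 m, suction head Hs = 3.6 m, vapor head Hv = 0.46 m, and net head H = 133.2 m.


sigma = (10.0 - 3.6 - 0.46) / 133.2 = 0.0446


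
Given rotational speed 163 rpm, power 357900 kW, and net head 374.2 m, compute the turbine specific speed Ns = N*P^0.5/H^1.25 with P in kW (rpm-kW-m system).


Ns = 163 * 357900^0.5 / 374.2^1.25 = 59.2501


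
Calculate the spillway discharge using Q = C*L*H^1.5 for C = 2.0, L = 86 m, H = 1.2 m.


Q = 2.0 * 86 * 1.2^1.5 = 226.0999 m^3/s


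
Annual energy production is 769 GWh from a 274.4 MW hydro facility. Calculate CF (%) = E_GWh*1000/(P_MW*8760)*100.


CF = 769 * 1000 / (274.4 * 8760) * 100 = 31.9918 %


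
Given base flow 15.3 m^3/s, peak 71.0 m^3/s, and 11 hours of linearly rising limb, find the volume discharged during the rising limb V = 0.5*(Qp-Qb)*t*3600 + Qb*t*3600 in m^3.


V = 0.5*(71.0 - 15.3)*11*3600 + 15.3*11*3600 = 1.7087e+06 m^3


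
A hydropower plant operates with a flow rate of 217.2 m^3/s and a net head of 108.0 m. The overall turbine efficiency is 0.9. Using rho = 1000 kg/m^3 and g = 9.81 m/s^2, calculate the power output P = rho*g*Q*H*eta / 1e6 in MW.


P = 1000 * 9.81 * 217.2 * 108.0 * 0.9 / 1e6 = 207.1072 MW


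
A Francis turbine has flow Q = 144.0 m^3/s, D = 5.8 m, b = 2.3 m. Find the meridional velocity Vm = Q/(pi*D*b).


Vm = 144.0 / (pi * 5.8 * 2.3) = 3.4360 m/s


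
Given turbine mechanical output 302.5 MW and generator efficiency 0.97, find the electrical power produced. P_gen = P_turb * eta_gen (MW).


P_gen = 302.5 * 0.97 = 293.4250 MW


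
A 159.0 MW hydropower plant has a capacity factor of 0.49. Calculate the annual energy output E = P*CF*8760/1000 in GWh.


E = 159.0 * 0.49 * 8760 / 1000 = 682.4916 GWh


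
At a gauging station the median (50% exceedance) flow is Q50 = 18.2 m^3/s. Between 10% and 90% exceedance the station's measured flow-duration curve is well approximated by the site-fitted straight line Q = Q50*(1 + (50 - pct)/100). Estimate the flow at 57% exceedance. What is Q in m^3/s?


Q = 18.2 * (1 + (50 - 57)/100) = 16.9260 m^3/s


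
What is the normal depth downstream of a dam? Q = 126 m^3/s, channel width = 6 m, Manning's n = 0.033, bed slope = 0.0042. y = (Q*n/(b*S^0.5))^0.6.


y = (126 * 0.033 / (6 * 0.0042^0.5))^0.6 = 4.1444 m


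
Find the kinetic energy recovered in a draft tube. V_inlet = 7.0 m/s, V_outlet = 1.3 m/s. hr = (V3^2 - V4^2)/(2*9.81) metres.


hr = (7.0^2 - 1.3^2) / (2*9.81) = 2.4113 m


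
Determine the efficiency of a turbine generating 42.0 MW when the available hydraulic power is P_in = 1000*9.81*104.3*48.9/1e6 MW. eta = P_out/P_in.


P_in = 1000 * 9.81 * 104.3 * 48.9 / 1e6 = 50.0336 MW
eta = 42.0 / 50.0336 = 0.8394


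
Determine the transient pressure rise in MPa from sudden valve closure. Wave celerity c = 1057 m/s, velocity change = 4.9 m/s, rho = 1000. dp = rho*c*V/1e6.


dp = 1000 * 1057 * 4.9 / 1e6 = 5.1793 MPa


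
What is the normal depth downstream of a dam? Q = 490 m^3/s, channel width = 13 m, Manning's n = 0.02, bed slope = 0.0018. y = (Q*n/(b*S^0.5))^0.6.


y = (490 * 0.02 / (13 * 0.0018^0.5))^0.6 = 5.6207 m


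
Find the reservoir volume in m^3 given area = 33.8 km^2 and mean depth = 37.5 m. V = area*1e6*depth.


V = 33.8 * 1e6 * 37.5 = 1.2675e+09 m^3


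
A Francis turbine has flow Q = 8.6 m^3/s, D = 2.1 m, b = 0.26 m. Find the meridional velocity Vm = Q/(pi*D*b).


Vm = 8.6 / (pi * 2.1 * 0.26) = 5.0137 m/s


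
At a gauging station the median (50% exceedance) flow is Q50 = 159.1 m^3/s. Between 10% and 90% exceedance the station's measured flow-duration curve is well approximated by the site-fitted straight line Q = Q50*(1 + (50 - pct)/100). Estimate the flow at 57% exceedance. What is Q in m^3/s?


Q = 159.1 * (1 + (50 - 57)/100) = 147.9630 m^3/s


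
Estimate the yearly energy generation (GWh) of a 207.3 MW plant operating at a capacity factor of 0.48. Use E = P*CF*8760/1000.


E = 207.3 * 0.48 * 8760 / 1000 = 871.6550 GWh


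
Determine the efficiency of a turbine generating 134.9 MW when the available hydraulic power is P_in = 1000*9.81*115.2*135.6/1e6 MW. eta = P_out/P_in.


P_in = 1000 * 9.81 * 115.2 * 135.6 / 1e6 = 153.2432 MW
eta = 134.9 / 153.2432 = 0.8803


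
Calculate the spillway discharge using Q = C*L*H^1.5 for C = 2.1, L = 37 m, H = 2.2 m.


Q = 2.1 * 37 * 2.2^1.5 = 253.5450 m^3/s


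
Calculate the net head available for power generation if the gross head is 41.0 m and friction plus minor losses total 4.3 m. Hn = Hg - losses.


Hn = 41.0 - 4.3 = 36.7000 m


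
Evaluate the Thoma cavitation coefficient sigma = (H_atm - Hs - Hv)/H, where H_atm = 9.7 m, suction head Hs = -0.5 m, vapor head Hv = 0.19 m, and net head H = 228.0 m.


sigma = (9.7 - (-0.5) - 0.19) / 228.0 = 0.0439


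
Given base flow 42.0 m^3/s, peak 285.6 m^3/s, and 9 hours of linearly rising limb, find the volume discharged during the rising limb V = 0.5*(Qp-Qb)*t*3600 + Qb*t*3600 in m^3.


V = 0.5*(285.6 - 42.0)*9*3600 + 42.0*9*3600 = 5.3071e+06 m^3


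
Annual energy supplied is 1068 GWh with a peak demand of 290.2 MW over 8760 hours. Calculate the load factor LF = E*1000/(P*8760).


LF = 1068 * 1000 / (290.2 * 8760) = 0.4201


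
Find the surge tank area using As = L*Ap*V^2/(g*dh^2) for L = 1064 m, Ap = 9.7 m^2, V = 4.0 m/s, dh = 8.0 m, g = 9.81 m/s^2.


As = 1064 * 9.7 * 4.0^2 / (9.81 * 8.0^2) = 263.0173 m^2


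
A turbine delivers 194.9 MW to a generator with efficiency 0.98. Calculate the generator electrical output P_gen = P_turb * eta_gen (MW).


P_gen = 194.9 * 0.98 = 191.0020 MW


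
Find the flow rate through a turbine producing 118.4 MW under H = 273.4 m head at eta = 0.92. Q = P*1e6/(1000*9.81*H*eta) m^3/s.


Q = 118.4 * 1e6 / (1000 * 9.81 * 273.4 * 0.92) = 47.9840 m^3/s


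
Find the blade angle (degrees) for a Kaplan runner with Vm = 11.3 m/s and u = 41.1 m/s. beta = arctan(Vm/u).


beta = arctan(11.3 / 41.1) = 15.3730 degrees


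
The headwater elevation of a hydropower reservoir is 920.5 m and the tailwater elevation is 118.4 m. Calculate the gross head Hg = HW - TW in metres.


Hg = 920.5 - 118.4 = 802.1000 m


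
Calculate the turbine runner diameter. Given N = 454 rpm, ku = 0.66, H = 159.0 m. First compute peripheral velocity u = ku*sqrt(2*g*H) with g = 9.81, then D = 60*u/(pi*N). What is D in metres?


u = 0.66 * sqrt(2*9.81*159.0) = 36.8631 m/s
D = 60 * 36.8631 / (pi * 454) = 1.5507 m


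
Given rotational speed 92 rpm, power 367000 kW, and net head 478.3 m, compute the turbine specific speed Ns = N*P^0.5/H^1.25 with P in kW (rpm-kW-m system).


Ns = 92 * 367000^0.5 / 478.3^1.25 = 24.9170


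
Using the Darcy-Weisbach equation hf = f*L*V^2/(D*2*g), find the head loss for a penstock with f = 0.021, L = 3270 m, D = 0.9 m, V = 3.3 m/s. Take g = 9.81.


hf = 0.021 * 3270 * 3.3^2 / (0.9 * 2 * 9.81) = 42.3500 m


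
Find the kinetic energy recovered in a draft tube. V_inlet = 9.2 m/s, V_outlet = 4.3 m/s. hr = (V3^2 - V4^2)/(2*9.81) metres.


hr = (9.2^2 - 4.3^2) / (2*9.81) = 3.3716 m


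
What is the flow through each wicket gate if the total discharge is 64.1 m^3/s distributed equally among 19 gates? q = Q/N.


q = 64.1 / 19 = 3.3737 m^3/s


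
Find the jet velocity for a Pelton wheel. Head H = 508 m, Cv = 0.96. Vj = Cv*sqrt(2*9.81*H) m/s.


Vj = 0.96 * sqrt(2*9.81*508) = 95.8413 m/s


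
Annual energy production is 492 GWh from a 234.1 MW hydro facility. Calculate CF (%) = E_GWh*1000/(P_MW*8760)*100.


CF = 492 * 1000 / (234.1 * 8760) * 100 = 23.9916 %


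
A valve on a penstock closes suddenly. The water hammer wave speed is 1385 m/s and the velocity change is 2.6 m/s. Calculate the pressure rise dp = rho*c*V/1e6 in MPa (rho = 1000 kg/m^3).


dp = 1000 * 1385 * 2.6 / 1e6 = 3.6010 MPa


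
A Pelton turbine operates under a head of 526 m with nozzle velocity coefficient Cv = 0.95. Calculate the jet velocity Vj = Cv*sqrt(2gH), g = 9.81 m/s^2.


Vj = 0.95 * sqrt(2*9.81*526) = 96.5086 m/s


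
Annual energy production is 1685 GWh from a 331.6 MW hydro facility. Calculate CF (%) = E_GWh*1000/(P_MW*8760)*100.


CF = 1685 * 1000 / (331.6 * 8760) * 100 = 58.0071 %


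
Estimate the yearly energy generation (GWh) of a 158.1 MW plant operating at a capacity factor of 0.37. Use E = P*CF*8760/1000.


E = 158.1 * 0.37 * 8760 / 1000 = 512.4337 GWh


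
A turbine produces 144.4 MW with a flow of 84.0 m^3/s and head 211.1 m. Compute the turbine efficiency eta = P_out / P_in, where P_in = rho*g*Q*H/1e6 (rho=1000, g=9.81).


P_in = 1000 * 9.81 * 84.0 * 211.1 / 1e6 = 173.9548 MW
eta = 144.4 / 173.9548 = 0.8301


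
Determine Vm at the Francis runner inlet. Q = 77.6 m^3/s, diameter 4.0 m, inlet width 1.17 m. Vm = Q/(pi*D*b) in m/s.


Vm = 77.6 / (pi * 4.0 * 1.17) = 5.2780 m/s


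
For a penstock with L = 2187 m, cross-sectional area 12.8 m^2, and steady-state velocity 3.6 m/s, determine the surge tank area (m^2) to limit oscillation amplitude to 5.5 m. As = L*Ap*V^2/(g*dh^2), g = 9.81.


As = 2187 * 12.8 * 3.6^2 / (9.81 * 5.5^2) = 1222.5577 m^2


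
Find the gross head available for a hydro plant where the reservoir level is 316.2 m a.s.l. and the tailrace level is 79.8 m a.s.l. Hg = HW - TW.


Hg = 316.2 - 79.8 = 236.4000 m


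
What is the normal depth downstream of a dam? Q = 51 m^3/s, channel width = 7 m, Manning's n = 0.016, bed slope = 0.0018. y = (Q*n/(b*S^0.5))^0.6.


y = (51 * 0.016 / (7 * 0.0018^0.5))^0.6 = 1.8339 m


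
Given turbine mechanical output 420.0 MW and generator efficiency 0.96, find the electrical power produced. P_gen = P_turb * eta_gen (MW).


P_gen = 420.0 * 0.96 = 403.2000 MW


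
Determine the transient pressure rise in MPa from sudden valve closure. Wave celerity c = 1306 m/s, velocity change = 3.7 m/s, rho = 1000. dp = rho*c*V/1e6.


dp = 1000 * 1306 * 3.7 / 1e6 = 4.8322 MPa


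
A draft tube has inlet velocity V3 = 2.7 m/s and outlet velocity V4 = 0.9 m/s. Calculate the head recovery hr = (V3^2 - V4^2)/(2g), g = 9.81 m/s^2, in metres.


hr = (2.7^2 - 0.9^2) / (2*9.81) = 0.3303 m


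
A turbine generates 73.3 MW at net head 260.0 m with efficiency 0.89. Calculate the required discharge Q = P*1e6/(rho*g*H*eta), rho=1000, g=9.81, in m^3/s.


Q = 73.3 * 1e6 / (1000 * 9.81 * 260.0 * 0.89) = 32.2903 m^3/s


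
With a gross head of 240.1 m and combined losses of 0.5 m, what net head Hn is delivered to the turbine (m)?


Hn = 240.1 - 0.5 = 239.6000 m


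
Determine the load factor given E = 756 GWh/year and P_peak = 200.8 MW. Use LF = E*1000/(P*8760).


LF = 756 * 1000 / (200.8 * 8760) = 0.4298


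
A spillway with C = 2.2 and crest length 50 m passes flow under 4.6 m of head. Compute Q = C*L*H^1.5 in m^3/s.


Q = 2.2 * 50 * 4.6^1.5 = 1085.2491 m^3/s


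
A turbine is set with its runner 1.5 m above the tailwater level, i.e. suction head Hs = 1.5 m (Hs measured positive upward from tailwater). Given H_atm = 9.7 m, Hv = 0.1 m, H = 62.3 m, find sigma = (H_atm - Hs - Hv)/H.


sigma = (9.7 - 1.5 - 0.1) / 62.3 = 0.1300


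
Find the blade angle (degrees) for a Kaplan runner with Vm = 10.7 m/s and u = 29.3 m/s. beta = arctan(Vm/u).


beta = arctan(10.7 / 29.3) = 20.0616 degrees


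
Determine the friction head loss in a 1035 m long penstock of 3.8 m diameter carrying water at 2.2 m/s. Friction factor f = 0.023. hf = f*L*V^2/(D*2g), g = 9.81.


hf = 0.023 * 1035 * 2.2^2 / (3.8 * 2 * 9.81) = 1.5454 m


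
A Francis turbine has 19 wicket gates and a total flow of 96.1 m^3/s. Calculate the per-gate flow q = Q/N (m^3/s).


q = 96.1 / 19 = 5.0579 m^3/s


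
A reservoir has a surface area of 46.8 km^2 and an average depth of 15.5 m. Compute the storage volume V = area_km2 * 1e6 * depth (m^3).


V = 46.8 * 1e6 * 15.5 = 7.2540e+08 m^3


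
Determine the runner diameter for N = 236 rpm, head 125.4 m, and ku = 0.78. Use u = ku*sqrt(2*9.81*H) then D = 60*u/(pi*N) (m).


u = 0.78 * sqrt(2*9.81*125.4) = 38.6895 m/s
D = 60 * 38.6895 / (pi * 236) = 3.1310 m


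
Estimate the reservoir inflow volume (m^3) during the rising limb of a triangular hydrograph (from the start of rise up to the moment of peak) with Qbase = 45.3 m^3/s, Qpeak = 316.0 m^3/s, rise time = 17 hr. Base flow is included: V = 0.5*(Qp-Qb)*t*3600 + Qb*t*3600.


V = 0.5*(316.0 - 45.3)*17*3600 + 45.3*17*3600 = 1.1056e+07 m^3


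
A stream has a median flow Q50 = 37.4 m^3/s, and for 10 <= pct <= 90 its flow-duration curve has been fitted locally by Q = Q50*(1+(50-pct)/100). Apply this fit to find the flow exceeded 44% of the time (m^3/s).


Q = 37.4 * (1 + (50 - 44)/100) = 39.6440 m^3/s


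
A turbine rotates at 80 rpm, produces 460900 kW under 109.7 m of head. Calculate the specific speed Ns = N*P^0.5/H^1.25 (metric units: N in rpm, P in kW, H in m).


Ns = 80 * 460900^0.5 / 109.7^1.25 = 152.9801


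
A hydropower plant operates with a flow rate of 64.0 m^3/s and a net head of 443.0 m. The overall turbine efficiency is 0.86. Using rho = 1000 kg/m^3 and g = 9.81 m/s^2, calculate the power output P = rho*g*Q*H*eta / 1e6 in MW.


P = 1000 * 9.81 * 64.0 * 443.0 * 0.86 / 1e6 = 239.1945 MW


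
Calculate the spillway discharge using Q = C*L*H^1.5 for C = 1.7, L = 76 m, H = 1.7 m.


Q = 1.7 * 76 * 1.7^1.5 = 286.3755 m^3/s


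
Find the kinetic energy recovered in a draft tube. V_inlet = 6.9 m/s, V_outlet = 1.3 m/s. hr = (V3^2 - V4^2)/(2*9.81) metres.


hr = (6.9^2 - 1.3^2) / (2*9.81) = 2.3405 m


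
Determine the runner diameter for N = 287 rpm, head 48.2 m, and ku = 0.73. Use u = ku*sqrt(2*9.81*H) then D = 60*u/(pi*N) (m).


u = 0.73 * sqrt(2*9.81*48.2) = 22.4489 m/s
D = 60 * 22.4489 / (pi * 287) = 1.4939 m


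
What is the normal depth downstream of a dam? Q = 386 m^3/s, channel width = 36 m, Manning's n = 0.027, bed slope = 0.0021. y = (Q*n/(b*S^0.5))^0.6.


y = (386 * 0.027 / (36 * 0.0021^0.5))^0.6 = 3.0222 m


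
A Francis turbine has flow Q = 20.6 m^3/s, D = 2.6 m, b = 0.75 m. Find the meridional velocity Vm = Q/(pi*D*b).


Vm = 20.6 / (pi * 2.6 * 0.75) = 3.3627 m/s


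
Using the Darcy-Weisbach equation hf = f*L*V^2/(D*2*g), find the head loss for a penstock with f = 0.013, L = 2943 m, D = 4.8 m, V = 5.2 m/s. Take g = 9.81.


hf = 0.013 * 2943 * 5.2^2 / (4.8 * 2 * 9.81) = 10.9850 m


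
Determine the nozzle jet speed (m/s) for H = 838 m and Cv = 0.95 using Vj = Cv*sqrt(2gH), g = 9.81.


Vj = 0.95 * sqrt(2*9.81*838) = 121.8134 m/s


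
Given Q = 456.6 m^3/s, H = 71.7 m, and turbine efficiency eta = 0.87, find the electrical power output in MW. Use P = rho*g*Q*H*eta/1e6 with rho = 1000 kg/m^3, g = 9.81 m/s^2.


P = 1000 * 9.81 * 456.6 * 71.7 * 0.87 / 1e6 = 279.4109 MW


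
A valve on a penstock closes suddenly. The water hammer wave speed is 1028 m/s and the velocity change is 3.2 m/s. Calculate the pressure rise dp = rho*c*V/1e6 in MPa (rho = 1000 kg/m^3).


dp = 1000 * 1028 * 3.2 / 1e6 = 3.2896 MPa


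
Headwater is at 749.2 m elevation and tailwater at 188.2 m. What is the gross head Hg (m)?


Hg = 749.2 - 188.2 = 561.0000 m


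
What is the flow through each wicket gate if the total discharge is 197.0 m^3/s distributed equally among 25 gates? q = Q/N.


q = 197.0 / 25 = 7.8800 m^3/s


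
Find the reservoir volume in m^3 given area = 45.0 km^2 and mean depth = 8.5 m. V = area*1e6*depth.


V = 45.0 * 1e6 * 8.5 = 3.8250e+08 m^3


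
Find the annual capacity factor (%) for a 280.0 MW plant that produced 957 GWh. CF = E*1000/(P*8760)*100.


CF = 957 * 1000 / (280.0 * 8760) * 100 = 39.0166 %


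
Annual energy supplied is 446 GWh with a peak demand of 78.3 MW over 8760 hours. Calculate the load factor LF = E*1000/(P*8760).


LF = 446 * 1000 / (78.3 * 8760) = 0.6502


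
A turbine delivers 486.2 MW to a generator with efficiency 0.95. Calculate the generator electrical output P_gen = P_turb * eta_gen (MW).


P_gen = 486.2 * 0.95 = 461.8900 MW


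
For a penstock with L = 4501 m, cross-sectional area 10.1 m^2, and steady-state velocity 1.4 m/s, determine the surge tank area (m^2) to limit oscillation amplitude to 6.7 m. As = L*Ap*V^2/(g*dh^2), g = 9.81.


As = 4501 * 10.1 * 1.4^2 / (9.81 * 6.7^2) = 202.3335 m^2


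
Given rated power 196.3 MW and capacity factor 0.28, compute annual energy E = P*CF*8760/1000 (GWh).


E = 196.3 * 0.28 * 8760 / 1000 = 481.4846 GWh


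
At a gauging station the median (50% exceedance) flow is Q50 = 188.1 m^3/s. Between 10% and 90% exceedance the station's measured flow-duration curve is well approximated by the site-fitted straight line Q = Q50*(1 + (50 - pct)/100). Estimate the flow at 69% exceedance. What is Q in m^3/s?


Q = 188.1 * (1 + (50 - 69)/100) = 152.3610 m^3/s


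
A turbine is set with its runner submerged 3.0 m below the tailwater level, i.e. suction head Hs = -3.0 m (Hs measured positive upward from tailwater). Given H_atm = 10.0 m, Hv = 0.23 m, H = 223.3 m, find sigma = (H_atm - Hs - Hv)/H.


sigma = (10.0 - (-3.0) - 0.23) / 223.3 = 0.0572


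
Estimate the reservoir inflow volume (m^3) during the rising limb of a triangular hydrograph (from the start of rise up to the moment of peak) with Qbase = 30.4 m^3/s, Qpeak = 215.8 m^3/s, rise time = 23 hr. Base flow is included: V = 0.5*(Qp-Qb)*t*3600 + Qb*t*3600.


V = 0.5*(215.8 - 30.4)*23*3600 + 30.4*23*3600 = 1.0193e+07 m^3


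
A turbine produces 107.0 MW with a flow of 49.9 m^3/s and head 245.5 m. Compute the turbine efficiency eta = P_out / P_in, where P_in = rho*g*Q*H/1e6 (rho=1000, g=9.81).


P_in = 1000 * 9.81 * 49.9 * 245.5 / 1e6 = 120.1769 MW
eta = 107.0 / 120.1769 = 0.8904


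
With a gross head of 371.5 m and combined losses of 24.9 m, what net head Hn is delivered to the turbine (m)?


Hn = 371.5 - 24.9 = 346.6000 m


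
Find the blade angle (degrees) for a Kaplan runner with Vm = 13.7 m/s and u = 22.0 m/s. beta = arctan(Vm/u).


beta = arctan(13.7 / 22.0) = 31.9116 degrees


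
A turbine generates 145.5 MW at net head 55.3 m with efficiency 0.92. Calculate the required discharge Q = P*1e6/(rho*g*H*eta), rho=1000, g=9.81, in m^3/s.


Q = 145.5 * 1e6 / (1000 * 9.81 * 55.3 * 0.92) = 291.5285 m^3/s


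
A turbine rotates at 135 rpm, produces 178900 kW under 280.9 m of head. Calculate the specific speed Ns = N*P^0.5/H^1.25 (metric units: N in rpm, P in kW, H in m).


Ns = 135 * 178900^0.5 / 280.9^1.25 = 49.6534


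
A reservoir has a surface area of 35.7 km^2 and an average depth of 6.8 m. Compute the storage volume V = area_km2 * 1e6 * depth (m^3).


V = 35.7 * 1e6 * 6.8 = 2.4276e+08 m^3


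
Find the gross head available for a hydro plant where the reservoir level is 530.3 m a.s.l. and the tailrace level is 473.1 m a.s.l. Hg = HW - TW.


Hg = 530.3 - 473.1 = 57.2000 m


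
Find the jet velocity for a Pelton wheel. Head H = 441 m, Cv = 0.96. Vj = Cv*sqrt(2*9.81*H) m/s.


Vj = 0.96 * sqrt(2*9.81*441) = 89.2976 m/s


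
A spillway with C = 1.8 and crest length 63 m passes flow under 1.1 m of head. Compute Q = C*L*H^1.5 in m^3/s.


Q = 1.8 * 63 * 1.1^1.5 = 130.8284 m^3/s


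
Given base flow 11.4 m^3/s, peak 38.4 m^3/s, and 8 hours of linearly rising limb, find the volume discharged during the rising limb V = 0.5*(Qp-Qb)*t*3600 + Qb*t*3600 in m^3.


V = 0.5*(38.4 - 11.4)*8*3600 + 11.4*8*3600 = 717120.0000 m^3


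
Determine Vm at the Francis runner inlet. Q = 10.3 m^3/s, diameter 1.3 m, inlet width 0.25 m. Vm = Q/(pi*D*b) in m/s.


Vm = 10.3 / (pi * 1.3 * 0.25) = 10.0880 m/s


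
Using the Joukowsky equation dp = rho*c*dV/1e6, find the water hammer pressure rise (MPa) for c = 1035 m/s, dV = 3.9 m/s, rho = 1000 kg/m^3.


dp = 1000 * 1035 * 3.9 / 1e6 = 4.0365 MPa


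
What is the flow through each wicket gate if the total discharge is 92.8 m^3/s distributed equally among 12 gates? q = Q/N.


q = 92.8 / 12 = 7.7333 m^3/s


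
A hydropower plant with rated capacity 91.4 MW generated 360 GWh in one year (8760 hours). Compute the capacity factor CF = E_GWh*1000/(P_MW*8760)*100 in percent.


CF = 360 * 1000 / (91.4 * 8760) * 100 = 44.9627 %


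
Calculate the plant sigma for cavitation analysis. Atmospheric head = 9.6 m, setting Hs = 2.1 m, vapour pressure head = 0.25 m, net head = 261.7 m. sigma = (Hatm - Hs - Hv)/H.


sigma = (9.6 - 2.1 - 0.25) / 261.7 = 0.0277


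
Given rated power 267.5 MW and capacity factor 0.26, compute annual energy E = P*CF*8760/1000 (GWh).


E = 267.5 * 0.26 * 8760 / 1000 = 609.2580 GWh


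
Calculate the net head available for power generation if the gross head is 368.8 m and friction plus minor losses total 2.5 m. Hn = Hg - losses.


Hn = 368.8 - 2.5 = 366.3000 m


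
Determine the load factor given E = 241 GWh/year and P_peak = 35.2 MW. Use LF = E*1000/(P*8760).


LF = 241 * 1000 / (35.2 * 8760) = 0.7816


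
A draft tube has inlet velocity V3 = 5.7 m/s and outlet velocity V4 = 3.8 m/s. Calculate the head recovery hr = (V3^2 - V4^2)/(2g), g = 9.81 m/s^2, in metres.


hr = (5.7^2 - 3.8^2) / (2*9.81) = 0.9200 m


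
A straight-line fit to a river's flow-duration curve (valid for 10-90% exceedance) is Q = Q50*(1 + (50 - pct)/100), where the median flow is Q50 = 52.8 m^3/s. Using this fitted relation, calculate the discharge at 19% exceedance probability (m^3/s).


Q = 52.8 * (1 + (50 - 19)/100) = 69.1680 m^3/s


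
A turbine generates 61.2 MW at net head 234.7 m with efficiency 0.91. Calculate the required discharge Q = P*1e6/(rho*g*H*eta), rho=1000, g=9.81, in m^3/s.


Q = 61.2 * 1e6 / (1000 * 9.81 * 234.7 * 0.91) = 29.2098 m^3/s


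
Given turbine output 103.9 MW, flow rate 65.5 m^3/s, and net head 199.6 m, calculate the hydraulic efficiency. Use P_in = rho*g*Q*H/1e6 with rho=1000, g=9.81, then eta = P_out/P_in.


P_in = 1000 * 9.81 * 65.5 * 199.6 / 1e6 = 128.2540 MW
eta = 103.9 / 128.2540 = 0.8101


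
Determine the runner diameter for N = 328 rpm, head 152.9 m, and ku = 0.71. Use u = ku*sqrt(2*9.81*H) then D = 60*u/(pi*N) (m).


u = 0.71 * sqrt(2*9.81*152.9) = 38.8876 m/s
D = 60 * 38.8876 / (pi * 328) = 2.2643 m


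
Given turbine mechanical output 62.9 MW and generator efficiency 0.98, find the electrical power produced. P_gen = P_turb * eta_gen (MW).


P_gen = 62.9 * 0.98 = 61.6420 MW


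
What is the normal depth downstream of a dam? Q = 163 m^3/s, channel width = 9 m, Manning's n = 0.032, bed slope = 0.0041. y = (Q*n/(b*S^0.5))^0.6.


y = (163 * 0.032 / (9 * 0.0041^0.5))^0.6 = 3.7499 m


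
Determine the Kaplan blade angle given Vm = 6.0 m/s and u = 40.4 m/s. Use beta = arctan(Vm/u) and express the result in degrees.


beta = arctan(6.0 / 40.4) = 8.4475 degrees


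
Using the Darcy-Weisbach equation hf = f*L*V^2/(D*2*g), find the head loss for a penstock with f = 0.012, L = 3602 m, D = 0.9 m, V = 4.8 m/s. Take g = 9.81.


hf = 0.012 * 3602 * 4.8^2 / (0.9 * 2 * 9.81) = 56.3983 m


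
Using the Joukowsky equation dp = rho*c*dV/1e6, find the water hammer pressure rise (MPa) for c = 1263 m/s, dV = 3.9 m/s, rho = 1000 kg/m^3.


dp = 1000 * 1263 * 3.9 / 1e6 = 4.9257 MPa


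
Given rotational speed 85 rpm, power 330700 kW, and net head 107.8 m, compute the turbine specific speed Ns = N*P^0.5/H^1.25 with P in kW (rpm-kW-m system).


Ns = 85 * 330700^0.5 / 107.8^1.25 = 140.7222


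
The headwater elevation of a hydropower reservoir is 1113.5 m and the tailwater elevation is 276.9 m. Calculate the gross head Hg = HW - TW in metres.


Hg = 1113.5 - 276.9 = 836.6000 m


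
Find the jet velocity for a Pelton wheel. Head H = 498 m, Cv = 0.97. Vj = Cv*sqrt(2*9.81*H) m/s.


Vj = 0.97 * sqrt(2*9.81*498) = 95.8817 m/s


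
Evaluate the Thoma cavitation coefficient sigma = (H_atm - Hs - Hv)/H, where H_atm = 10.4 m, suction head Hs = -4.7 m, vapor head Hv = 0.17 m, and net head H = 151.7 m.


sigma = (10.4 - (-4.7) - 0.17) / 151.7 = 0.0984


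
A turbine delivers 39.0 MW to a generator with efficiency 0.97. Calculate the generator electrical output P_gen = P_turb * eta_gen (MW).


P_gen = 39.0 * 0.97 = 37.8300 MW


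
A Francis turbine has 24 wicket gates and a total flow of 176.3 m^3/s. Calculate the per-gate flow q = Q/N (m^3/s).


q = 176.3 / 24 = 7.3458 m^3/s


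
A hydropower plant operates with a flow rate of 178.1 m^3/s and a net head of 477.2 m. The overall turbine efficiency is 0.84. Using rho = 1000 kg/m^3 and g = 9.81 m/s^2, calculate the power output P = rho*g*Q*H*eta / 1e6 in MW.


P = 1000 * 9.81 * 178.1 * 477.2 * 0.84 / 1e6 = 700.3460 MW


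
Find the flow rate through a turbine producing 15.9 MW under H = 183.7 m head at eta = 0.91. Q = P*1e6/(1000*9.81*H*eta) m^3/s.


Q = 15.9 * 1e6 / (1000 * 9.81 * 183.7 * 0.91) = 9.6957 m^3/s


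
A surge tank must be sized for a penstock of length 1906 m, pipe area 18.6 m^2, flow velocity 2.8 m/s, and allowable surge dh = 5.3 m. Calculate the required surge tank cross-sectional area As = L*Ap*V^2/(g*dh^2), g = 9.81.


As = 1906 * 18.6 * 2.8^2 / (9.81 * 5.3^2) = 1008.6283 m^2


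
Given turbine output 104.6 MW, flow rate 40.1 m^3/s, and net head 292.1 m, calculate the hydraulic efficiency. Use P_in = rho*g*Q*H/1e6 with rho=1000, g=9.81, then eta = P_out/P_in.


P_in = 1000 * 9.81 * 40.1 * 292.1 / 1e6 = 114.9066 MW
eta = 104.6 / 114.9066 = 0.9103


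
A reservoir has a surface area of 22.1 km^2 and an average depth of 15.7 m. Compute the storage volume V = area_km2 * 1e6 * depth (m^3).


V = 22.1 * 1e6 * 15.7 = 3.4697e+08 m^3


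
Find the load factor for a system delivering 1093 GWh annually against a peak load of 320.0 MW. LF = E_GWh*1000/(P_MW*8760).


LF = 1093 * 1000 / (320.0 * 8760) = 0.3899


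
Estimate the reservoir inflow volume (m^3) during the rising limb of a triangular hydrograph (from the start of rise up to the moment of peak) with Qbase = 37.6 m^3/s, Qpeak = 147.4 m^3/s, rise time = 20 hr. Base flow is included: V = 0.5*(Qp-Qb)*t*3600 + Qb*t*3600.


V = 0.5*(147.4 - 37.6)*20*3600 + 37.6*20*3600 = 6.6600e+06 m^3


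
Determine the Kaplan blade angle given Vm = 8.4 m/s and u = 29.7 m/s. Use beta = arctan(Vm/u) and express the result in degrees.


beta = arctan(8.4 / 29.7) = 15.7924 degrees


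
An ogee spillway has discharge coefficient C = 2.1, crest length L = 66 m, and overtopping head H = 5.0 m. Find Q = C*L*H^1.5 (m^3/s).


Q = 2.1 * 66 * 5.0^1.5 = 1549.5951 m^3/s


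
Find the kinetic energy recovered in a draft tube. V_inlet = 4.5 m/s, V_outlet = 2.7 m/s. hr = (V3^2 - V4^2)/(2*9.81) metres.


hr = (4.5^2 - 2.7^2) / (2*9.81) = 0.6606 m


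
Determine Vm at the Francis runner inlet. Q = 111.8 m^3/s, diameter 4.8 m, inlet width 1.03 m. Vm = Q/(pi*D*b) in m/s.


Vm = 111.8 / (pi * 4.8 * 1.03) = 7.1980 m/s


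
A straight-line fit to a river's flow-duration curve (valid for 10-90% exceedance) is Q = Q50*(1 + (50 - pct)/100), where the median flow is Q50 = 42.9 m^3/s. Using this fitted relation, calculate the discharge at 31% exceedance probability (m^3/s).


Q = 42.9 * (1 + (50 - 31)/100) = 51.0510 m^3/s


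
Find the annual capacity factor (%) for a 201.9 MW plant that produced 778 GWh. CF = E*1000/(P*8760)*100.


CF = 778 * 1000 / (201.9 * 8760) * 100 = 43.9885 %


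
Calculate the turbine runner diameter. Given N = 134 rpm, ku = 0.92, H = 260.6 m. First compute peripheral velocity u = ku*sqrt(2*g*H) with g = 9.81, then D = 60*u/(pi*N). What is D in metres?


u = 0.92 * sqrt(2*9.81*260.6) = 65.7846 m/s
D = 60 * 65.7846 / (pi * 134) = 9.3761 m


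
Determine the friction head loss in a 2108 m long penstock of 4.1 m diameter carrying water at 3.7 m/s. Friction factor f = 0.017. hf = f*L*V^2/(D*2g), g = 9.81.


hf = 0.017 * 2108 * 3.7^2 / (4.1 * 2 * 9.81) = 6.0987 m


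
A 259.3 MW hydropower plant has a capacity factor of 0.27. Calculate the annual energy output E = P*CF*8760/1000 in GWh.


E = 259.3 * 0.27 * 8760 / 1000 = 613.2964 GWh
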